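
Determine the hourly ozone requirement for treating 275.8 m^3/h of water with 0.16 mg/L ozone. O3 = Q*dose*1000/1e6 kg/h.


O3 demand (mg/h) = Q * dose * 1000 = 275.8 * 0.16 * 1000 = 44128 mg/h
Convert mg to kg: 44128 / 1e6 = 0.044128 kg/h

0.044128 kg/h


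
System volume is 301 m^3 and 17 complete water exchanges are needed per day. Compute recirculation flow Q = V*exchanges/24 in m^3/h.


Daily recirculation volume = 301 m^3 * 17 = 5117 m^3/day
Flow rate Q = daily volume / 24 h = 5117 / 24 = 213.208 m^3/h

213.208 m^3/h


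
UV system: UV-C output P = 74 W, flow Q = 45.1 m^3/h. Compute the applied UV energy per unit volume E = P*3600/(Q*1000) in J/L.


Energy delivered per hour = 74 W * 3600 s = 266400 J/h
Volume treated per hour = 45.1 m^3/h * 1000 = 45100 L/h
dose = 266400 / 45100 = 5.90687 J/L

5.90687 J/L


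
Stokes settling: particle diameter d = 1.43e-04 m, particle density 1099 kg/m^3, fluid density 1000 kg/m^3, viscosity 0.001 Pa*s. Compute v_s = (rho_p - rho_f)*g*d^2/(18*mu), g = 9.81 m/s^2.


Density difference: rho_p - rho_f = 1099 - 1000 = 99 kg/m^3
d^2 = (1.43e-04)^2 = 2.0449e-08 m^2
Numerator = (rho_p - rho_f) * g * d^2 = 99 * 9.81 * 2.0449e-08 = 1.9859864e-05
Denominator = 18 * mu = 18 * 0.001 = 0.018
v_s = 1.9859864e-05 / 0.018 = 0.00110333 m/s
Check: Re = rho_f * v_s * d / mu = 1000 * 0.00110333 * 1.43e-04 / 0.001 = 0.158 < 1, so Stokes' law applies.

0.00110333 m/s


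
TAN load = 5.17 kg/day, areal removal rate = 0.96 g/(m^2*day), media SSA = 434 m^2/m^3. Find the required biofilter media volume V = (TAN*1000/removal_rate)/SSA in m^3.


A = 5.17*1000 / 0.96 = 5385.4167 m^2
V = 5385.4167 / 434 = 12.4088

12.4088 m^3


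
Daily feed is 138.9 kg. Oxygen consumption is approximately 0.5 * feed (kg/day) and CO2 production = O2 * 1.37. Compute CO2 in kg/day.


O2 = 138.9 * 0.5 = 69.45
CO2 = 69.45 * 1.37 = 95.1465

95.1465 kg/day


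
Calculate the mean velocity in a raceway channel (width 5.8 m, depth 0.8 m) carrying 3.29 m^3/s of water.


Cross-sectional area = W * d = 5.8 * 0.8 = 4.64 m^2
Velocity = Q / A = 3.29 / 4.64 = 0.709052 m/s

0.709052 m/s


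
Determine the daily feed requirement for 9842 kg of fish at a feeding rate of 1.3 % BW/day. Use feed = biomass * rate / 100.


Feeding rate fraction = 1.3% / 100 = 0.013
Daily feed = 9842 kg * 0.013 = 127.946 kg/day

127.946 kg/day


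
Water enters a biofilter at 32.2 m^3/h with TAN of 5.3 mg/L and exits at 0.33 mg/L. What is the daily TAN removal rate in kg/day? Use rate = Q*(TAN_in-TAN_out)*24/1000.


Concentration drop: TAN_in - TAN_out = 5.3 - 0.33 = 4.97 mg/L
Hourly TAN removed = Q * dTAN = 32.2 m^3/h * 4.97 mg/L = 160.034 g/h  (m^3/h * mg/L = g/h)
Daily TAN removed = 160.034 * 24 = 3840.816 g/day
Convert to kg/day: 3840.816 / 1000 = 3.840816 kg/day

3.840816 kg/day


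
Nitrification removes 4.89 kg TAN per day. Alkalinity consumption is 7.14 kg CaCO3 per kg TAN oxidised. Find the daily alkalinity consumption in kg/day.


Alkalinity factor: 7.14 kg CaCO3 consumed per kg TAN nitrified
alk = 4.89 kg TAN * 7.14 = 34.9146 kg CaCO3/day

34.9146 kg CaCO3/day


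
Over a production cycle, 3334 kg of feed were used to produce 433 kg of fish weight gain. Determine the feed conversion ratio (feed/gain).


FCR = feed consumed / weight gained
FCR = 3334 kg / 433 kg = 7.69977

7.69977


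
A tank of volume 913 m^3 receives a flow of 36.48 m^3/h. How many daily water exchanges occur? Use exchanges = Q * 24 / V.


Daily flow volume = 36.48 m^3/h * 24 h = 875.52 m^3/day
Exchanges = daily flow / tank volume = 875.52 / 913 = 0.958949 exchanges/day

0.958949 exchanges/day


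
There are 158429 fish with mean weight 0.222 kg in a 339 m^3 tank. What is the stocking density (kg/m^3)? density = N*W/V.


Total biomass = 158429 fish * 0.222 kg = 35171.238 kg
Density = total biomass / volume = 35171.238 / 339 = 103.75 kg/m^3

103.75 kg/m^3


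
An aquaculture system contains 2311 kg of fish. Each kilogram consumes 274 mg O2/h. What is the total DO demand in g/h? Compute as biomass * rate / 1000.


Total O2 consumption (mg/h) = 2311 kg * 274 mg/(kg*h) = 633214 mg/h
Convert to g/h: 633214 / 1000 = 633.214 g/h

633.214 g/h


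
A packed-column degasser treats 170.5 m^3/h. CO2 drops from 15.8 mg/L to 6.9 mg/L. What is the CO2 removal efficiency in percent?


CO2_out / CO2_in = 6.9 / 15.8 = 0.43670886
Fraction remaining = 0.43670886
efficiency = (1 - 0.43670886) * 100 = 56.3291 %

56.3291 %


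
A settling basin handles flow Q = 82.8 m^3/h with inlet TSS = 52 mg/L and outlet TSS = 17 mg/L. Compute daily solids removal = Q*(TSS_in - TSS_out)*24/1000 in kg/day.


Concentration drop: TSS_in - TSS_out = 52 - 17 = 35 mg/L
Hourly solids removed = Q * dTSS = 82.8 m^3/h * 35 mg/L = 2898 g/h  (m^3/h * mg/L = g/h)
Daily solids removed = 2898 * 24 = 69552 g/day
Convert g to kg: 69552 / 1000 = 69.552 kg/day

69.552 kg/day


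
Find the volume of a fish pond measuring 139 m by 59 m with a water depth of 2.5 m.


Base area = L * W = 139 * 59 = 8201 m^2
Volume = area * depth = 8201 * 2.5 = 20502.5 m^3

20502.5 m^3


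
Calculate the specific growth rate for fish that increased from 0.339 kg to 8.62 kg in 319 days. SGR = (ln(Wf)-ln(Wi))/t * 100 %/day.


ln(W_f) = ln(8.62) = 2.1540851
ln(W_i) = ln(0.339) = -1.0817552
ln(W_f) - ln(W_i) = 2.1540851 - -1.0817552 = 3.2358403
SGR = 3.2358403 / 319 * 100 = 1.01437 %/day

1.01437 %/day


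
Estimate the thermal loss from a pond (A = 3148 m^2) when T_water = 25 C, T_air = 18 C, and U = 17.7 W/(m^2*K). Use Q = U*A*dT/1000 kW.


Temperature difference dT = 25 - 18 = 7 K
Heat loss (W) = U * A * dT = 17.7 * 3148 * 7 = 390037.2 W
Convert to kW: 390037.2 / 1000 = 390.0372 kW

390.0372 kW


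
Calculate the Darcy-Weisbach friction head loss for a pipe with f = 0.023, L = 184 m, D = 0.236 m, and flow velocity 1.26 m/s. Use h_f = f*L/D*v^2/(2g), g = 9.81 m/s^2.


v^2 = 1.26^2 = 1.5876 m^2/s^2
L/D = 184/0.236 = 779.66102
h_f = f*(L/D)*v^2/(2g) = 0.023 * 779.66102 * 1.5876 / 19.62 = 1.45103 m

1.45103 m


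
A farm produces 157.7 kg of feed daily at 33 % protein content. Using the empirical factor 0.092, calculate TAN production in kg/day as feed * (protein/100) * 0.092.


Protein in feed = 157.7 * 33/100 = 52.041 kg/day
TAN = protein * 0.092 = 52.041 * 0.092 = 4.787772 kg/day

4.787772 kg/day


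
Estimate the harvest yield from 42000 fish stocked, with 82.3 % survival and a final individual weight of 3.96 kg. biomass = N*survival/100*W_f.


Survivors = 42000 * 82.3/100 = 34566 fish
Harvest biomass = survivors * W_f = 34566 * 3.96 = 136881.36 kg

136881.36 kg


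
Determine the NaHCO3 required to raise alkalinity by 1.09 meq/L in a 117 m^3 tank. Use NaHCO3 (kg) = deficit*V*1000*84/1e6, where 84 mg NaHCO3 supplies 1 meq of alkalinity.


Tank volume in L = 117 m^3 * 1000 = 117000 L
Total meq required = 1.09 meq/L * 117000 L = 127530 meq
NaHCO3 mass = 127530 meq * 84 mg/meq / 1e6 = 10.7125 kg

10.7125 kg


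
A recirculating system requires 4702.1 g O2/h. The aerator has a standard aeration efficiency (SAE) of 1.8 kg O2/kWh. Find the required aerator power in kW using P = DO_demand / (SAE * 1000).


SAE in g O2/kWh = 1.8 * 1000 = 1800 g/kWh
P = DO_demand / SAE_g = 4702.1 / 1800 = 2.61228 kW

2.61228 kW


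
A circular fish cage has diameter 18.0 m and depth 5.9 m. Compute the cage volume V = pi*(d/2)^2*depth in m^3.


r = d/2 = 18.0/2 = 9 m
Base area = pi*r^2 = pi*9^2 = 254.469 m^2
Volume = 254.469 * 5.9 = 1501.37 m^3

1501.37 m^3


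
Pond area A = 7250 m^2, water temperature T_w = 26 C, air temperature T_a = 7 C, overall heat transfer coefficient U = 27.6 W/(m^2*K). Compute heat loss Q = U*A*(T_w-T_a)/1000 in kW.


Temperature difference dT = 26 - 7 = 19 K
Heat loss (W) = U * A * dT = 27.6 * 7250 * 19 = 3801900 W
Convert to kW: 3801900 / 1000 = 3801.9 kW

3801.9 kW


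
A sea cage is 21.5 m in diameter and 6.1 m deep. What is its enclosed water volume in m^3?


r = d/2 = 21.5/2 = 10.75 m
Base area = pi*r^2 = pi*10.75^2 = 363.0503 m^2
Volume = 363.0503 * 6.1 = 2214.61 m^3

2214.61 m^3


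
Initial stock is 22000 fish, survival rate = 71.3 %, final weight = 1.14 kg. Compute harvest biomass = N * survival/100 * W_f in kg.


Survivors = 22000 * 71.3/100 = 15686 fish
Harvest biomass = survivors * W_f = 15686 * 1.14 = 17882.04 kg

17882.04 kg


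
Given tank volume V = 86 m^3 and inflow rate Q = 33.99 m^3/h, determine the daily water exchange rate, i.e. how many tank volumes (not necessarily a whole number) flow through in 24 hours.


Daily flow volume = 33.99 m^3/h * 24 h = 815.76 m^3/day
Exchanges = daily flow / tank volume = 815.76 / 86 = 9.48558 exchanges/day

9.48558 exchanges/day


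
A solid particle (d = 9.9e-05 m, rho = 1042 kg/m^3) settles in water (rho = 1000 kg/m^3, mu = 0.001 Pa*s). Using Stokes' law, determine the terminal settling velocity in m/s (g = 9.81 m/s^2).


Density difference: rho_p - rho_f = 1042 - 1000 = 42 kg/m^3
d^2 = (9.9e-05)^2 = 9.801e-09 m^2
Numerator = (rho_p - rho_f) * g * d^2 = 42 * 9.81 * 9.801e-09 = 4.038208e-06
Denominator = 18 * mu = 18 * 0.001 = 0.018
v_s = 4.038208e-06 / 0.018 = 2.24345e-04 m/s
Check: Re = rho_f * v_s * d / mu = 1000 * 2.24345e-04 * 9.9e-05 / 0.001 = 0.0222 < 1, so Stokes' law applies.

2.24345e-04 m/s


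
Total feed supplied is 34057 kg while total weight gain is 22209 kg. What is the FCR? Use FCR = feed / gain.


FCR = feed consumed / weight gained
FCR = 34057 kg / 22209 kg = 1.53348

1.53348


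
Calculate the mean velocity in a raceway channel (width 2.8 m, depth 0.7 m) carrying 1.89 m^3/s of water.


Cross-sectional area = W * d = 2.8 * 0.7 = 1.96 m^2
Velocity = Q / A = 1.89 / 1.96 = 0.964286 m/s

0.964286 m/s


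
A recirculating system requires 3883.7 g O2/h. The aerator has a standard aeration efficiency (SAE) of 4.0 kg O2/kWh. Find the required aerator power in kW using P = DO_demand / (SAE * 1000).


SAE in g O2/kWh = 4.0 * 1000 = 4000 g/kWh
P = DO_demand / SAE_g = 3883.7 / 4000 = 0.970925 kW

0.970925 kW


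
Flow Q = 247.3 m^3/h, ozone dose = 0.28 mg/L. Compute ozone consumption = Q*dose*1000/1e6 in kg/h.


O3 demand (mg/h) = Q * dose * 1000 = 247.3 * 0.28 * 1000 = 69244 mg/h
Convert mg to kg: 69244 / 1e6 = 0.069244 kg/h

0.069244 kg/h


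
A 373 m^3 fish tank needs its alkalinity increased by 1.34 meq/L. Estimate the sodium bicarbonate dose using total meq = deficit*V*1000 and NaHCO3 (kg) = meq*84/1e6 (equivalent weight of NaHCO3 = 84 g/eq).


Tank volume in L = 373 m^3 * 1000 = 373000 L
Total meq required = 1.34 meq/L * 373000 L = 499820 meq
NaHCO3 mass = 499820 meq * 84 mg/meq / 1e6 = 41.9849 kg

41.9849 kg


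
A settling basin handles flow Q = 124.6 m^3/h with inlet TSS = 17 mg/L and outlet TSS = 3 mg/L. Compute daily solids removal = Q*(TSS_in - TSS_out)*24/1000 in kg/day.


Concentration drop: TSS_in - TSS_out = 17 - 3 = 14 mg/L
Hourly solids removed = Q * dTSS = 124.6 m^3/h * 14 mg/L = 1744.4 g/h  (m^3/h * mg/L = g/h)
Daily solids removed = 1744.4 * 24 = 41865.6 g/day
Convert g to kg: 41865.6 / 1000 = 41.8656 kg/day

41.8656 kg/day


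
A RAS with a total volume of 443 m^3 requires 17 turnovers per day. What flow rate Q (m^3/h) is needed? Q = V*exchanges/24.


Daily recirculation volume = 443 m^3 * 17 = 7531 m^3/day
Flow rate Q = daily volume / 24 h = 7531 / 24 = 313.792 m^3/h

313.792 m^3/h


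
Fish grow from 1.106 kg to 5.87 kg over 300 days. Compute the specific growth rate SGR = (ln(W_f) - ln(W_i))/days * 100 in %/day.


ln(W_f) = ln(5.87) = 1.7698546
ln(W_i) = ln(1.106) = 0.1007499
ln(W_f) - ln(W_i) = 1.7698546 - 0.1007499 = 1.6691047
SGR = 1.6691047 / 300 * 100 = 0.556368 %/day

0.556368 %/day


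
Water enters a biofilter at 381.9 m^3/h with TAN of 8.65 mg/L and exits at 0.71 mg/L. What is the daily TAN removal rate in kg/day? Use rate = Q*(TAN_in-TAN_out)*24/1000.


Concentration drop: TAN_in - TAN_out = 8.65 - 0.71 = 7.94 mg/L
Hourly TAN removed = Q * dTAN = 381.9 m^3/h * 7.94 mg/L = 3032.286 g/h  (m^3/h * mg/L = g/h)
Daily TAN removed = 3032.286 * 24 = 72774.864 g/day
Convert to kg/day: 72774.864 / 1000 = 72.774864 kg/day

72.774864 kg/day


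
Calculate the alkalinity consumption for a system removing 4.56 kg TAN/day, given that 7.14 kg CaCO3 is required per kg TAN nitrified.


Alkalinity factor: 7.14 kg CaCO3 consumed per kg TAN nitrified
alk = 4.56 kg TAN * 7.14 = 32.5584 kg CaCO3/day

32.5584 kg CaCO3/day


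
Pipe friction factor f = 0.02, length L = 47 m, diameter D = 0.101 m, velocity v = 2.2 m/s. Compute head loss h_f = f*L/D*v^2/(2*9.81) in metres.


v^2 = 2.2^2 = 4.84 m^2/s^2
L/D = 47/0.101 = 465.34653
h_f = f*(L/D)*v^2/(2g) = 0.02 * 465.34653 * 4.84 / 19.62 = 2.2959 m

2.2959 m


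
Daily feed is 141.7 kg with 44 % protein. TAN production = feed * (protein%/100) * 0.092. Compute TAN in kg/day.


Protein in feed = 141.7 * 44/100 = 62.348 kg/day
TAN = protein * 0.092 = 62.348 * 0.092 = 5.736016 kg/day

5.736016 kg/day


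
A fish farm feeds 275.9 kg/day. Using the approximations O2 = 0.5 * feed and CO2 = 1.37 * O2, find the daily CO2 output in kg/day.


O2 = 275.9 * 0.5 = 137.95
CO2 = 137.95 * 1.37 = 188.9915

188.9915 kg/day


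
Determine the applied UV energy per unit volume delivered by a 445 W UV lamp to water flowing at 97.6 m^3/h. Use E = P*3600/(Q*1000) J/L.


Energy delivered per hour = 445 W * 3600 s = 1602000 J/h
Volume treated per hour = 97.6 m^3/h * 1000 = 97600 L/h
dose = 1602000 / 97600 = 16.4139 J/L

16.4139 J/L


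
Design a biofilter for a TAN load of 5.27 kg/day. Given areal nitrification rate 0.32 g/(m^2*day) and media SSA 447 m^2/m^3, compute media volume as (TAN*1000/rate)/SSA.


A = 5.27*1000 / 0.32 = 16468.75 m^2
V = 16468.75 / 447 = 36.8428

36.8428 m^3


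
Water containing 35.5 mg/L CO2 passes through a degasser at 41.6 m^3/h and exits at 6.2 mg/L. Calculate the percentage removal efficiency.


CO2_out / CO2_in = 6.2 / 35.5 = 0.17464789
Fraction remaining = 0.17464789
efficiency = (1 - 0.17464789) * 100 = 82.5352 %

82.5352 %


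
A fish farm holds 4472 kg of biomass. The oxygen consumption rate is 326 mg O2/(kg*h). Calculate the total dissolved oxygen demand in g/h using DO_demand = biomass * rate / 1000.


Total O2 consumption (mg/h) = 4472 kg * 326 mg/(kg*h) = 1457872 mg/h
Convert to g/h: 1457872 / 1000 = 1457.872 g/h

1457.872 g/h


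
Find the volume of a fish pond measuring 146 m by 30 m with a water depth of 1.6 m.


Base area = L * W = 146 * 30 = 4380 m^2
Volume = area * depth = 4380 * 1.6 = 7008 m^3

7008 m^3


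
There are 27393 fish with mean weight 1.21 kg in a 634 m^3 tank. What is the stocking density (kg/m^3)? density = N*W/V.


Total biomass = 27393 fish * 1.21 kg = 33145.53 kg
Density = total biomass / volume = 33145.53 / 634 = 52.28 kg/m^3

52.28 kg/m^3


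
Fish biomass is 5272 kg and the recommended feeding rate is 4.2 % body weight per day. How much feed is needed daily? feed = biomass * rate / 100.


Feeding rate fraction = 4.2% / 100 = 0.042
Daily feed = 5272 kg * 0.042 = 221.424 kg/day

221.424 kg/day


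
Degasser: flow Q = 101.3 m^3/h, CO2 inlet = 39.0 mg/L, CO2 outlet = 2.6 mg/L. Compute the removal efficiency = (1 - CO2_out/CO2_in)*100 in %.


CO2_out / CO2_in = 2.6 / 39.0 = 0.066666667
Fraction remaining = 0.066666667
efficiency = (1 - 0.066666667) * 100 = 93.3333 %

93.3333 %


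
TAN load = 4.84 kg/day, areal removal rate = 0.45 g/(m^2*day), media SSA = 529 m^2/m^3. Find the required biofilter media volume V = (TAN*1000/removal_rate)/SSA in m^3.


A = 4.84*1000 / 0.45 = 10755.556 m^2
V = 10755.556 / 529 = 20.3319

20.3319 m^3


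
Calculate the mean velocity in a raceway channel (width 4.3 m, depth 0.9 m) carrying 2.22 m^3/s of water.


Cross-sectional area = W * d = 4.3 * 0.9 = 3.87 m^2
Velocity = Q / A = 2.22 / 3.87 = 0.573643 m/s

0.573643 m/s


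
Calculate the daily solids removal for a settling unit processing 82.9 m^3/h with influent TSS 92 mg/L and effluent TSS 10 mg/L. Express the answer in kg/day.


Concentration drop: TSS_in - TSS_out = 92 - 10 = 82 mg/L
Hourly solids removed = Q * dTSS = 82.9 m^3/h * 82 mg/L = 6797.8 g/h  (m^3/h * mg/L = g/h)
Daily solids removed = 6797.8 * 24 = 163147.2 g/day
Convert g to kg: 163147.2 / 1000 = 163.1472 kg/day

163.1472 kg/day


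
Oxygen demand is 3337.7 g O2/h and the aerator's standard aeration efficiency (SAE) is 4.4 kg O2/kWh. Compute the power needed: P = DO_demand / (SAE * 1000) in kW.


SAE in g O2/kWh = 4.4 * 1000 = 4400 g/kWh
P = DO_demand / SAE_g = 3337.7 / 4400 = 0.758568 kW

0.758568 kW


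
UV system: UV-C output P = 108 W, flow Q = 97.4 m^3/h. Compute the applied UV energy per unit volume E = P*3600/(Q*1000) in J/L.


Energy delivered per hour = 108 W * 3600 s = 388800 J/h
Volume treated per hour = 97.4 m^3/h * 1000 = 97400 L/h
dose = 388800 / 97400 = 3.99179 J/L

3.99179 J/L


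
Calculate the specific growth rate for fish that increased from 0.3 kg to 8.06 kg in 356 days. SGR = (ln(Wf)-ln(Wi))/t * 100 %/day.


ln(W_f) = ln(8.06) = 2.0869136
ln(W_i) = ln(0.3) = -1.2039728
ln(W_f) - ln(W_i) = 2.0869136 - -1.2039728 = 3.2908864
SGR = 3.2908864 / 356 * 100 = 0.924406 %/day

0.924406 %/day


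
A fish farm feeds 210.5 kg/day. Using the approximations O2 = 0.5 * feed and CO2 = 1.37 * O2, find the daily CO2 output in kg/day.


O2 = 210.5 * 0.5 = 105.25
CO2 = 105.25 * 1.37 = 144.1925

144.1925 kg/day


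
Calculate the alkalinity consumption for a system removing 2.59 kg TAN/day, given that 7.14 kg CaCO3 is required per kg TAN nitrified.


Alkalinity factor: 7.14 kg CaCO3 consumed per kg TAN nitrified
alk = 2.59 kg TAN * 7.14 = 18.4926 kg CaCO3/day

18.4926 kg CaCO3/day


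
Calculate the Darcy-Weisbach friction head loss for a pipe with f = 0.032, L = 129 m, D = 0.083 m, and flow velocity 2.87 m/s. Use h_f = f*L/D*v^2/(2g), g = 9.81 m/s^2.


v^2 = 2.87^2 = 8.2369 m^2/s^2
L/D = 129/0.083 = 1554.2169
h_f = f*(L/D)*v^2/(2g) = 0.032 * 1554.2169 * 8.2369 / 19.62 = 20.8798 m

20.8798 m


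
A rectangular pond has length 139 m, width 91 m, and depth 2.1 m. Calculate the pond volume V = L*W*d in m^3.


Base area = L * W = 139 * 91 = 12649 m^2
Volume = area * depth = 12649 * 2.1 = 26562.9 m^3

26562.9 m^3


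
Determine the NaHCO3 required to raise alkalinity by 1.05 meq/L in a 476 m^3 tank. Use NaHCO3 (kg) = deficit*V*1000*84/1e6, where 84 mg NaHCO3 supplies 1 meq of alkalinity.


Tank volume in L = 476 m^3 * 1000 = 476000 L
Total meq required = 1.05 meq/L * 476000 L = 499800 meq
NaHCO3 mass = 499800 meq * 84 mg/meq / 1e6 = 41.9832 kg

41.9832 kg


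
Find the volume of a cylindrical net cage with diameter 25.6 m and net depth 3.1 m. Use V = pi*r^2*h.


r = d/2 = 25.6/2 = 12.8 m
Base area = pi*r^2 = pi*12.8^2 = 514.71854 m^2
Volume = 514.71854 * 3.1 = 1595.63 m^3

1595.63 m^3


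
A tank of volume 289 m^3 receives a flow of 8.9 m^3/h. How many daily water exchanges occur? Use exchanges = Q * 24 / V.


Daily flow volume = 8.9 m^3/h * 24 h = 213.6 m^3/day
Exchanges = daily flow / tank volume = 213.6 / 289 = 0.7391 exchanges/day

0.7391 exchanges/day


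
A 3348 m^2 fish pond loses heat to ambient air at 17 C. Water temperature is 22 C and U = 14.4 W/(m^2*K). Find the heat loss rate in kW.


Temperature difference dT = 22 - 17 = 5 K
Heat loss (W) = U * A * dT = 14.4 * 3348 * 5 = 241056 W
Convert to kW: 241056 / 1000 = 241.056 kW

241.056 kW


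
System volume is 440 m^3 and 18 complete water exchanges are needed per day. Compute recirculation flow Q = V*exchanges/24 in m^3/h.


Daily recirculation volume = 440 m^3 * 18 = 7920 m^3/day
Flow rate Q = daily volume / 24 h = 7920 / 24 = 330 m^3/h

330 m^3/h


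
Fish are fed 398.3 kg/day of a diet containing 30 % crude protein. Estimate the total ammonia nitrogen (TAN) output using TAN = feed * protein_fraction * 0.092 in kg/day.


Protein in feed = 398.3 * 30/100 = 119.49 kg/day
TAN = protein * 0.092 = 119.49 * 0.092 = 10.99308 kg/day

10.99308 kg/day


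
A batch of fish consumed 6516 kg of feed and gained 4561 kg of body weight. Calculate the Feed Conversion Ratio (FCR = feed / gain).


FCR = feed consumed / weight gained
FCR = 6516 kg / 4561 kg = 1.42863

1.42863


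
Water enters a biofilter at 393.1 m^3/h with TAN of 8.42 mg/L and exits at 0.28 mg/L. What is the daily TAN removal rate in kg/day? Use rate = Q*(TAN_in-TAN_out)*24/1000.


Concentration drop: TAN_in - TAN_out = 8.42 - 0.28 = 8.14 mg/L
Hourly TAN removed = Q * dTAN = 393.1 m^3/h * 8.14 mg/L = 3199.834 g/h  (m^3/h * mg/L = g/h)
Daily TAN removed = 3199.834 * 24 = 76796.016 g/day
Convert to kg/day: 76796.016 / 1000 = 76.796016 kg/day

76.796016 kg/day


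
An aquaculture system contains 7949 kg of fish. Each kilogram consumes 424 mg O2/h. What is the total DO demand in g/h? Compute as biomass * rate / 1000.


Total O2 consumption (mg/h) = 7949 kg * 424 mg/(kg*h) = 3370376 mg/h
Convert to g/h: 3370376 / 1000 = 3370.376 g/h

3370.376 g/h


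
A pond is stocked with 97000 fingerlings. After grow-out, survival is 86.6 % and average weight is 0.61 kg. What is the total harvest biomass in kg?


Survivors = 97000 * 86.6/100 = 84002 fish
Harvest biomass = survivors * W_f = 84002 * 0.61 = 51241.22 kg

51241.22 kg


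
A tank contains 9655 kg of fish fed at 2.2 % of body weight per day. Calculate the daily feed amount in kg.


Feeding rate fraction = 2.2% / 100 = 0.022
Daily feed = 9655 kg * 0.022 = 212.41 kg/day

212.41 kg/day


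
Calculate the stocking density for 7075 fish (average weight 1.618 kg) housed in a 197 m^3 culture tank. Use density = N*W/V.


Total biomass = 7075 fish * 1.618 kg = 11447.35 kg
Density = total biomass / volume = 11447.35 / 197 = 58.1084 kg/m^3

58.1084 kg/m^3


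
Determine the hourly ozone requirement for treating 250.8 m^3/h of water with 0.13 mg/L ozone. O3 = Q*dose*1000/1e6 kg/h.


O3 demand (mg/h) = Q * dose * 1000 = 250.8 * 0.13 * 1000 = 32604 mg/h
Convert mg to kg: 32604 / 1e6 = 0.032604 kg/h

0.032604 kg/h


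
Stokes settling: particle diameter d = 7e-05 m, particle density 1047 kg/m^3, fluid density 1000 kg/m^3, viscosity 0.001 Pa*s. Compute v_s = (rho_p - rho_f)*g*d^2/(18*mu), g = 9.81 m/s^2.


Density difference: rho_p - rho_f = 1047 - 1000 = 47 kg/m^3
d^2 = (7e-05)^2 = 4.9e-09 m^2
Numerator = (rho_p - rho_f) * g * d^2 = 47 * 9.81 * 4.9e-09 = 2.259243e-06
Denominator = 18 * mu = 18 * 0.001 = 0.018
v_s = 2.259243e-06 / 0.018 = 1.25513e-04 m/s
Check: Re = rho_f * v_s * d / mu = 1000 * 1.25513e-04 * 7e-05 / 0.001 = 0.00879 < 1, so Stokes' law applies.

1.25513e-04 m/s


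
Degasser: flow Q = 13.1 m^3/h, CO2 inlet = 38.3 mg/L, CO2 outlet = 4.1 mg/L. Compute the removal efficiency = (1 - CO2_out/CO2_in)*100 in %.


CO2_out / CO2_in = 4.1 / 38.3 = 0.10704961
Fraction remaining = 0.10704961
efficiency = (1 - 0.10704961) * 100 = 89.295 %

89.295 %


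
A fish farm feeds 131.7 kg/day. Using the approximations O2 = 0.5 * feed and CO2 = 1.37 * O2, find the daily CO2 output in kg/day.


O2 = 131.7 * 0.5 = 65.85
CO2 = 65.85 * 1.37 = 90.2145

90.2145 kg/day


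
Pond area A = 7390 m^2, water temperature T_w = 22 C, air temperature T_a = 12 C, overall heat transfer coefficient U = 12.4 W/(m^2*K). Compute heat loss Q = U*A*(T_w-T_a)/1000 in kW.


Temperature difference dT = 22 - 12 = 10 K
Heat loss (W) = U * A * dT = 12.4 * 7390 * 10 = 916360 W
Convert to kW: 916360 / 1000 = 916.36 kW

916.36 kW


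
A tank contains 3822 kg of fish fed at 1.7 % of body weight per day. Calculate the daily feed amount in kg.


Feeding rate fraction = 1.7% / 100 = 0.017
Daily feed = 3822 kg * 0.017 = 64.974 kg/day

64.974 kg/day


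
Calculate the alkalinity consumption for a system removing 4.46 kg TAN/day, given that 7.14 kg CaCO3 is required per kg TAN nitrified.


Alkalinity factor: 7.14 kg CaCO3 consumed per kg TAN nitrified
alk = 4.46 kg TAN * 7.14 = 31.8444 kg CaCO3/day

31.8444 kg CaCO3/day


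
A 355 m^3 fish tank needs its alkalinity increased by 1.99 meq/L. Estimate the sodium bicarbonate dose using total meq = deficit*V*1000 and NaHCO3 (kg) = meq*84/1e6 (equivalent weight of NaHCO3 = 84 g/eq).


Tank volume in L = 355 m^3 * 1000 = 355000 L
Total meq required = 1.99 meq/L * 355000 L = 706450 meq
NaHCO3 mass = 706450 meq * 84 mg/meq / 1e6 = 59.3418 kg

59.3418 kg


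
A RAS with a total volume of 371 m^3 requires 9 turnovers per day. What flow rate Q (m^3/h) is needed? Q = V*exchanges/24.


Daily recirculation volume = 371 m^3 * 9 = 3339 m^3/day
Flow rate Q = daily volume / 24 h = 3339 / 24 = 139.125 m^3/h

139.125 m^3/h


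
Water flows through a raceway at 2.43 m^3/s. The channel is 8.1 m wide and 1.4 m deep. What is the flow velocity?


Cross-sectional area = W * d = 8.1 * 1.4 = 11.34 m^2
Velocity = Q / A = 2.43 / 11.34 = 0.214286 m/s

0.214286 m/s


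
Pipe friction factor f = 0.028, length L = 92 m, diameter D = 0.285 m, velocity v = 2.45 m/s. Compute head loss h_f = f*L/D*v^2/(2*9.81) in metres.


v^2 = 2.45^2 = 6.0025 m^2/s^2
L/D = 92/0.285 = 322.80702
h_f = f*(L/D)*v^2/(2g) = 0.028 * 322.80702 * 6.0025 / 19.62 = 2.76525 m

2.76525 m


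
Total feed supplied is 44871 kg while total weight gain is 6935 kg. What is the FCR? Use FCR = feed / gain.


FCR = feed consumed / weight gained
FCR = 44871 kg / 6935 kg = 6.47022

6.47022


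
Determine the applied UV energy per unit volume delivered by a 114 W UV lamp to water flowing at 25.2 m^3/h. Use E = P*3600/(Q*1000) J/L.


Energy delivered per hour = 114 W * 3600 s = 410400 J/h
Volume treated per hour = 25.2 m^3/h * 1000 = 25200 L/h
dose = 410400 / 25200 = 16.2857 J/L

16.2857 J/L


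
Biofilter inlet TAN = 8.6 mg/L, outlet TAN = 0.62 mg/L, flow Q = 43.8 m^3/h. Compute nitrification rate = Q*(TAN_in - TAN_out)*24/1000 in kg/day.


Concentration drop: TAN_in - TAN_out = 8.6 - 0.62 = 7.98 mg/L
Hourly TAN removed = Q * dTAN = 43.8 m^3/h * 7.98 mg/L = 349.524 g/h  (m^3/h * mg/L = g/h)
Daily TAN removed = 349.524 * 24 = 8388.576 g/day
Convert to kg/day: 8388.576 / 1000 = 8.388576 kg/day

8.388576 kg/day


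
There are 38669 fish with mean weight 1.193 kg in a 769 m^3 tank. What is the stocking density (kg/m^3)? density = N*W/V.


Total biomass = 38669 fish * 1.193 kg = 46132.117 kg
Density = total biomass / volume = 46132.117 / 769 = 59.9897 kg/m^3

59.9897 kg/m^3


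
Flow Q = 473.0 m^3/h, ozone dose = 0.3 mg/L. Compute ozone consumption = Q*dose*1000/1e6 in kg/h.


O3 demand (mg/h) = Q * dose * 1000 = 473.0 * 0.3 * 1000 = 141900 mg/h
Convert mg to kg: 141900 / 1e6 = 0.1419 kg/h

0.1419 kg/h


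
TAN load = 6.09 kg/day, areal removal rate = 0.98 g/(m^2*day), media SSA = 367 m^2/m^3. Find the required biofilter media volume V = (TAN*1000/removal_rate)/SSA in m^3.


A = 6.09*1000 / 0.98 = 6214.2857 m^2
V = 6214.2857 / 367 = 16.9327

16.9327 m^3


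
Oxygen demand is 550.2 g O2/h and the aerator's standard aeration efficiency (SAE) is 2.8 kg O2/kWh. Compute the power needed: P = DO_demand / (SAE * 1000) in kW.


SAE in g O2/kWh = 2.8 * 1000 = 2800 g/kWh
P = DO_demand / SAE_g = 550.2 / 2800 = 0.1965 kW

0.1965 kW


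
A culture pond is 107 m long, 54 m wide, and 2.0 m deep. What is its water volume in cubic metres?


Base area = L * W = 107 * 54 = 5778 m^2
Volume = area * depth = 5778 * 2.0 = 11556 m^3

11556 m^3


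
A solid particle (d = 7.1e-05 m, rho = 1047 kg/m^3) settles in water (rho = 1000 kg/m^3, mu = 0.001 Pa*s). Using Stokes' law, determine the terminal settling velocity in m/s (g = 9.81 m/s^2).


Density difference: rho_p - rho_f = 1047 - 1000 = 47 kg/m^3
d^2 = (7.1e-05)^2 = 5.041e-09 m^2
Numerator = (rho_p - rho_f) * g * d^2 = 47 * 9.81 * 5.041e-09 = 2.3242539e-06
Denominator = 18 * mu = 18 * 0.001 = 0.018
v_s = 2.3242539e-06 / 0.018 = 1.29125e-04 m/s
Check: Re = rho_f * v_s * d / mu = 1000 * 1.29125e-04 * 7.1e-05 / 0.001 = 0.00917 < 1, so Stokes' law applies.

1.29125e-04 m/s


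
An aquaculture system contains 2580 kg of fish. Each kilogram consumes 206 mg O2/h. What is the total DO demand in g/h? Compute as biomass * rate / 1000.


Total O2 consumption (mg/h) = 2580 kg * 206 mg/(kg*h) = 531480 mg/h
Convert to g/h: 531480 / 1000 = 531.48 g/h

531.48 g/h


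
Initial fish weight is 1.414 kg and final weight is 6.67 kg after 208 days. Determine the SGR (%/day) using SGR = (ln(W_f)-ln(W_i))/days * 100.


ln(W_f) = ln(6.67) = 1.8976199
ln(W_i) = ln(1.414) = 0.34642257
ln(W_f) - ln(W_i) = 1.8976199 - 0.34642257 = 1.5511973
SGR = 1.5511973 / 208 * 100 = 0.745768 %/day

0.745768 %/day


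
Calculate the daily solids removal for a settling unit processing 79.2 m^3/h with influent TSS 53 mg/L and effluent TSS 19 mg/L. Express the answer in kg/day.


Concentration drop: TSS_in - TSS_out = 53 - 19 = 34 mg/L
Hourly solids removed = Q * dTSS = 79.2 m^3/h * 34 mg/L = 2692.8 g/h  (m^3/h * mg/L = g/h)
Daily solids removed = 2692.8 * 24 = 64627.2 g/day
Convert g to kg: 64627.2 / 1000 = 64.6272 kg/day

64.6272 kg/day


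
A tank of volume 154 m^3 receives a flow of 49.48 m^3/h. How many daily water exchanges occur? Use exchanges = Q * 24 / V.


Daily flow volume = 49.48 m^3/h * 24 h = 1187.52 m^3/day
Exchanges = daily flow / tank volume = 1187.52 / 154 = 7.71117 exchanges/day

7.71117 exchanges/day


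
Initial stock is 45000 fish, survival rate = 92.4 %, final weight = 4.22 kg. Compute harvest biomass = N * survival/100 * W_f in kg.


Survivors = 45000 * 92.4/100 = 41580 fish
Harvest biomass = survivors * W_f = 41580 * 4.22 = 175467.6 kg

175467.6 kg


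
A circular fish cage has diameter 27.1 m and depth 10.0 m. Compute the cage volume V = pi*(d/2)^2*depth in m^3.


r = d/2 = 27.1/2 = 13.55 m
Base area = pi*r^2 = pi*13.55^2 = 576.80427 m^2
Volume = 576.80427 * 10.0 = 5768.04 m^3

5768.04 m^3


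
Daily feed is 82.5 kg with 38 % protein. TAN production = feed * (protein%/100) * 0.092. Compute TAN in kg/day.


Protein in feed = 82.5 * 38/100 = 31.35 kg/day
TAN = protein * 0.092 = 31.35 * 0.092 = 2.8842 kg/day

2.8842 kg/day


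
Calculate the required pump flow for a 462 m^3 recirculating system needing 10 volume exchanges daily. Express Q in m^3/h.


Daily recirculation volume = 462 m^3 * 10 = 4620 m^3/day
Flow rate Q = daily volume / 24 h = 4620 / 24 = 192.5 m^3/h

192.5 m^3/h


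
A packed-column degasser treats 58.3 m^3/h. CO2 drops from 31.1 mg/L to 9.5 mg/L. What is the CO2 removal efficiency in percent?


CO2_out / CO2_in = 9.5 / 31.1 = 0.30546624
Fraction remaining = 0.30546624
efficiency = (1 - 0.30546624) * 100 = 69.4534 %

69.4534 %


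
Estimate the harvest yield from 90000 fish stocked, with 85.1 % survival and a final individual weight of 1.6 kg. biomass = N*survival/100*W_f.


Survivors = 90000 * 85.1/100 = 76590 fish
Harvest biomass = survivors * W_f = 76590 * 1.6 = 122544 kg

122544 kg


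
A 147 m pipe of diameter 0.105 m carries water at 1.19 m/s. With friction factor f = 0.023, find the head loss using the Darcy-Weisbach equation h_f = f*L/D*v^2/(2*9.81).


v^2 = 1.19^2 = 1.4161 m^2/s^2
L/D = 147/0.105 = 1400
h_f = f*(L/D)*v^2/(2g) = 0.023 * 1400 * 1.4161 / 19.62 = 2.32408 m

2.32408 m


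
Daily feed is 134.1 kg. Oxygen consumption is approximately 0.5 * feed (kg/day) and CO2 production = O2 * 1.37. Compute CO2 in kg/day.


O2 = 134.1 * 0.5 = 67.05
CO2 = 67.05 * 1.37 = 91.8585

91.8585 kg/day


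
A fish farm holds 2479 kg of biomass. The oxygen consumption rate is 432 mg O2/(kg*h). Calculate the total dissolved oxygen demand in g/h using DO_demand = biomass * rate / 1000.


Total O2 consumption (mg/h) = 2479 kg * 432 mg/(kg*h) = 1070928 mg/h
Convert to g/h: 1070928 / 1000 = 1070.928 g/h

1070.928 g/h


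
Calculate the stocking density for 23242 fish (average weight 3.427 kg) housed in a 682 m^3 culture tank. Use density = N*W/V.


Total biomass = 23242 fish * 3.427 kg = 79650.334 kg
Density = total biomass / volume = 79650.334 / 682 = 116.789 kg/m^3

116.789 kg/m^3


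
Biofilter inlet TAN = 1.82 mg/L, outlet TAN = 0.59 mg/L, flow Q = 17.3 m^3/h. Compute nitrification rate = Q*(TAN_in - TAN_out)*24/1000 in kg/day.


Concentration drop: TAN_in - TAN_out = 1.82 - 0.59 = 1.23 mg/L
Hourly TAN removed = Q * dTAN = 17.3 m^3/h * 1.23 mg/L = 21.279 g/h  (m^3/h * mg/L = g/h)
Daily TAN removed = 21.279 * 24 = 510.696 g/day
Convert to kg/day: 510.696 / 1000 = 0.510696 kg/day

0.510696 kg/day


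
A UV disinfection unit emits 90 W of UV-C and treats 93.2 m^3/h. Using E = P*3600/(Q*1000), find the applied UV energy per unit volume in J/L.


Energy delivered per hour = 90 W * 3600 s = 324000 J/h
Volume treated per hour = 93.2 m^3/h * 1000 = 93200 L/h
dose = 324000 / 93200 = 3.47639 J/L

3.47639 J/L


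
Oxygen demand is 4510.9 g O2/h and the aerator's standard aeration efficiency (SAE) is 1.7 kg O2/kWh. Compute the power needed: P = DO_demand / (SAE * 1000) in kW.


SAE in g O2/kWh = 1.7 * 1000 = 1700 g/kWh
P = DO_demand / SAE_g = 4510.9 / 1700 = 2.65347 kW

2.65347 kW


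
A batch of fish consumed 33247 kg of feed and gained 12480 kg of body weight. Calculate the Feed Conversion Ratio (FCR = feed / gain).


FCR = feed consumed / weight gained
FCR = 33247 kg / 12480 kg = 2.66402

2.66402


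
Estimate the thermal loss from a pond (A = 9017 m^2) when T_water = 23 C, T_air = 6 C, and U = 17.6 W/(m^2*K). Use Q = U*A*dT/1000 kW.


Temperature difference dT = 23 - 6 = 17 K
Heat loss (W) = U * A * dT = 17.6 * 9017 * 17 = 2697886.4 W
Convert to kW: 2697886.4 / 1000 = 2697.8864 kW

2697.8864 kW


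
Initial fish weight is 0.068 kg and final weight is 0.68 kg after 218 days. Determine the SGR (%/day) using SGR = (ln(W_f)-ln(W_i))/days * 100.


ln(W_f) = ln(0.68) = -0.38566248
ln(W_i) = ln(0.068) = -2.6882476
ln(W_f) - ln(W_i) = -0.38566248 - -2.6882476 = 2.3025851
SGR = 2.3025851 / 218 * 100 = 1.05623 %/day

1.05623 %/day


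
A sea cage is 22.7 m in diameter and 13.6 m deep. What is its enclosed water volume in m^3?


r = d/2 = 22.7/2 = 11.35 m
Base area = pi*r^2 = pi*11.35^2 = 404.70782 m^2
Volume = 404.70782 * 13.6 = 5504.03 m^3

5504.03 m^3


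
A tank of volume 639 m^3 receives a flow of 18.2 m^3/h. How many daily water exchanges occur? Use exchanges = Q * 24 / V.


Daily flow volume = 18.2 m^3/h * 24 h = 436.8 m^3/day
Exchanges = daily flow / tank volume = 436.8 / 639 = 0.683568 exchanges/day

0.683568 exchanges/day


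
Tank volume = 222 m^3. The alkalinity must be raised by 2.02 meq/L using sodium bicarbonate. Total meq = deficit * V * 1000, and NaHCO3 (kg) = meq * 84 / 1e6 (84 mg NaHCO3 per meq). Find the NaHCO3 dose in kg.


Tank volume in L = 222 m^3 * 1000 = 222000 L
Total meq required = 2.02 meq/L * 222000 L = 448440 meq
NaHCO3 mass = 448440 meq * 84 mg/meq / 1e6 = 37.669 kg

37.669 kg


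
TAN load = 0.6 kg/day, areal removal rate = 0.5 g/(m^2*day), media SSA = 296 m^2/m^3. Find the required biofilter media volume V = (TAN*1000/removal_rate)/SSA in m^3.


A = 0.6*1000 / 0.5 = 1200 m^2
V = 1200 / 296 = 4.05405

4.05405 m^3


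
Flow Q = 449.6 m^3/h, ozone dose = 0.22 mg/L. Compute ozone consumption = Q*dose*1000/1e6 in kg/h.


O3 demand (mg/h) = Q * dose * 1000 = 449.6 * 0.22 * 1000 = 98912 mg/h
Convert mg to kg: 98912 / 1e6 = 0.098912 kg/h

0.098912 kg/h


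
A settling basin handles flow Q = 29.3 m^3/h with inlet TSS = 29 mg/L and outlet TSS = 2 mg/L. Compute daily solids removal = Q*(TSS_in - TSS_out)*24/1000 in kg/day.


Concentration drop: TSS_in - TSS_out = 29 - 2 = 27 mg/L
Hourly solids removed = Q * dTSS = 29.3 m^3/h * 27 mg/L = 791.1 g/h  (m^3/h * mg/L = g/h)
Daily solids removed = 791.1 * 24 = 18986.4 g/day
Convert g to kg: 18986.4 / 1000 = 18.9864 kg/day

18.9864 kg/day


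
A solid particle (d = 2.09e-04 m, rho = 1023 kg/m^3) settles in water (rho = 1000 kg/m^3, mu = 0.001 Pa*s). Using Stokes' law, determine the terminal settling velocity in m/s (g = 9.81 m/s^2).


Density difference: rho_p - rho_f = 1023 - 1000 = 23 kg/m^3
d^2 = (2.09e-04)^2 = 4.3681e-08 m^2
Numerator = (rho_p - rho_f) * g * d^2 = 23 * 9.81 * 4.3681e-08 = 9.855744e-06
Denominator = 18 * mu = 18 * 0.001 = 0.018
v_s = 9.855744e-06 / 0.018 = 5.47541e-04 m/s
Check: Re = rho_f * v_s * d / mu = 1000 * 5.47541e-04 * 2.09e-04 / 0.001 = 0.114 < 1, so Stokes' law applies.

5.47541e-04 m/s


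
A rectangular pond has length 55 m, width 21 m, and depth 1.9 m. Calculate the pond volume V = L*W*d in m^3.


Base area = L * W = 55 * 21 = 1155 m^2
Volume = area * depth = 1155 * 1.9 = 2194.5 m^3

2194.5 m^3


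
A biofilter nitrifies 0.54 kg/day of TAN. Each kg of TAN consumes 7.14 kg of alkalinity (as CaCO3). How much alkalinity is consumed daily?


Alkalinity factor: 7.14 kg CaCO3 consumed per kg TAN nitrified
alk = 0.54 kg TAN * 7.14 = 3.8556 kg CaCO3/day

3.8556 kg CaCO3/day


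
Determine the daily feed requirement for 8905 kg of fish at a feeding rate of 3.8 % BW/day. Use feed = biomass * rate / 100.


Feeding rate fraction = 3.8% / 100 = 0.038
Daily feed = 8905 kg * 0.038 = 338.39 kg/day

338.39 kg/day


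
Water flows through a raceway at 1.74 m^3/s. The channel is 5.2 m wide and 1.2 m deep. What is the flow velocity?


Cross-sectional area = W * d = 5.2 * 1.2 = 6.24 m^2
Velocity = Q / A = 1.74 / 6.24 = 0.278846 m/s

0.278846 m/s


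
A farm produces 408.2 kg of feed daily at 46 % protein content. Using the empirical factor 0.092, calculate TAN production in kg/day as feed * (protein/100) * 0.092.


Protein in feed = 408.2 * 46/100 = 187.772 kg/day
TAN = protein * 0.092 = 187.772 * 0.092 = 17.275024 kg/day

17.275024 kg/day


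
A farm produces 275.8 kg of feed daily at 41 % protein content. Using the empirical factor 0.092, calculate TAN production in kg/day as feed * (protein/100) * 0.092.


Protein in feed = 275.8 * 41/100 = 113.078 kg/day
TAN = protein * 0.092 = 113.078 * 0.092 = 10.403176 kg/day

10.403176 kg/day


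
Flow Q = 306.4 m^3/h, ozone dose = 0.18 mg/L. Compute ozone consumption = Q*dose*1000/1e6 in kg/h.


O3 demand (mg/h) = Q * dose * 1000 = 306.4 * 0.18 * 1000 = 55152 mg/h
Convert mg to kg: 55152 / 1e6 = 0.055152 kg/h

0.055152 kg/h


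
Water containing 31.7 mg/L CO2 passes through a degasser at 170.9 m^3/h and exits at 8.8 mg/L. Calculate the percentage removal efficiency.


CO2_out / CO2_in = 8.8 / 31.7 = 0.27760252
Fraction remaining = 0.27760252
efficiency = (1 - 0.27760252) * 100 = 72.2397 %

72.2397 %


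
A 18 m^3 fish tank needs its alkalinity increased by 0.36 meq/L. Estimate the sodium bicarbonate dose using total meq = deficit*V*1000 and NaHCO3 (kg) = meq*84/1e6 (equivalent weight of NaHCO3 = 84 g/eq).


Tank volume in L = 18 m^3 * 1000 = 18000 L
Total meq required = 0.36 meq/L * 18000 L = 6480 meq
NaHCO3 mass = 6480 meq * 84 mg/meq / 1e6 = 0.54432 kg

0.54432 kg


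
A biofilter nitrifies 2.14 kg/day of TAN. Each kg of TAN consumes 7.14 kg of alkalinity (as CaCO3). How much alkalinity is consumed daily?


Alkalinity factor: 7.14 kg CaCO3 consumed per kg TAN nitrified
alk = 2.14 kg TAN * 7.14 = 15.2796 kg CaCO3/day

15.2796 kg CaCO3/day


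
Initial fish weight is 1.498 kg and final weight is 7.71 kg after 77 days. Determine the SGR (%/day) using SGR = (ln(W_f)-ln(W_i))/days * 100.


ln(W_f) = ln(7.71) = 2.0425182
ln(W_i) = ln(1.498) = 0.40413089
ln(W_f) - ln(W_i) = 2.0425182 - 0.40413089 = 1.6383873
SGR = 1.6383873 / 77 * 100 = 2.12778 %/day

2.12778 %/day


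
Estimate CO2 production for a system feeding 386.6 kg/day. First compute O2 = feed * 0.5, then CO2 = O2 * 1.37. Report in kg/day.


O2 = 386.6 * 0.5 = 193.3
CO2 = 193.3 * 1.37 = 264.821

264.821 kg/day


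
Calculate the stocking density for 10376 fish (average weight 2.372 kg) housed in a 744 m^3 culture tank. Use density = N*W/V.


Total biomass = 10376 fish * 2.372 kg = 24611.872 kg
Density = total biomass / volume = 24611.872 / 744 = 33.0805 kg/m^3

33.0805 kg/m^3
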